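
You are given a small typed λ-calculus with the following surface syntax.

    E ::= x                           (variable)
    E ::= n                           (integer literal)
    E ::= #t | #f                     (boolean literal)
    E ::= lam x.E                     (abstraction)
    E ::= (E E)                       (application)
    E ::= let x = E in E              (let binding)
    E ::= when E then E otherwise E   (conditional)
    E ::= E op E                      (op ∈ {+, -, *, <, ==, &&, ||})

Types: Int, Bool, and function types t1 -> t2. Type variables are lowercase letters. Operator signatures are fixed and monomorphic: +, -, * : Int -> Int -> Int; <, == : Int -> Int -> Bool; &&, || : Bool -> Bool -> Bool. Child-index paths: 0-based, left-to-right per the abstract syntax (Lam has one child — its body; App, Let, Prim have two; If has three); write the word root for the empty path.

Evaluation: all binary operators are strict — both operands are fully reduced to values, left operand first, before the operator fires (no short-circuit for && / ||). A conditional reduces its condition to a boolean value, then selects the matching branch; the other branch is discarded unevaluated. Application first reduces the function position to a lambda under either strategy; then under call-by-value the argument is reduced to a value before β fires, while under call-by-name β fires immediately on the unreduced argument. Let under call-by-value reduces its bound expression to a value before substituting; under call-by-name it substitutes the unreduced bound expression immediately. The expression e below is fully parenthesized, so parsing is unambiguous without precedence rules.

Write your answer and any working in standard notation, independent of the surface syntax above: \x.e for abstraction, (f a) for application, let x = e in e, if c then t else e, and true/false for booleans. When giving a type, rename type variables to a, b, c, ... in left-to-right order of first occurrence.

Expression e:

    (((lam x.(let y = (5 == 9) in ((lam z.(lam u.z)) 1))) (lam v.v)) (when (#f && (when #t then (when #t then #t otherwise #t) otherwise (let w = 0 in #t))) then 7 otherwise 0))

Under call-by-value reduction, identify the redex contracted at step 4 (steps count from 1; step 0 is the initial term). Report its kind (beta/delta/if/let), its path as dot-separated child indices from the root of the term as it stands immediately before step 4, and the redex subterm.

Answer: beta at 0 : ((\z.(\u.z)) 1)

Working:
step 0: (((\x.(let y = (5 == 9) in ((\z.(\u.z)) 1))) (\v.v)) (if (false && (if true then (if true then true else true) else (let w = 0 in true))) then 7 else 0))
step 1: [beta@0] ((let y = (5 == 9) in ((\z.(\u.z)) 1)) (if (false && (if true then (if true then true else true) else (let w = 0 in true))) then 7 else 0))
step 2: [delta@0.0] ((let y = false in ((\z.(\u.z)) 1)) (if (false && (if true then (if true then true else true) else (let w = 0 in true))) then 7 else 0))
step 3: [let@0] (((\z.(\u.z)) 1) (if (false && (if true then (if true then true else true) else (let w = 0 in true))) then 7 else 0))
step 4: [beta@0] ((\u.1) (if (false && (if true then (if true then true else true) else (let w = 0 in true))) then 7 else 0))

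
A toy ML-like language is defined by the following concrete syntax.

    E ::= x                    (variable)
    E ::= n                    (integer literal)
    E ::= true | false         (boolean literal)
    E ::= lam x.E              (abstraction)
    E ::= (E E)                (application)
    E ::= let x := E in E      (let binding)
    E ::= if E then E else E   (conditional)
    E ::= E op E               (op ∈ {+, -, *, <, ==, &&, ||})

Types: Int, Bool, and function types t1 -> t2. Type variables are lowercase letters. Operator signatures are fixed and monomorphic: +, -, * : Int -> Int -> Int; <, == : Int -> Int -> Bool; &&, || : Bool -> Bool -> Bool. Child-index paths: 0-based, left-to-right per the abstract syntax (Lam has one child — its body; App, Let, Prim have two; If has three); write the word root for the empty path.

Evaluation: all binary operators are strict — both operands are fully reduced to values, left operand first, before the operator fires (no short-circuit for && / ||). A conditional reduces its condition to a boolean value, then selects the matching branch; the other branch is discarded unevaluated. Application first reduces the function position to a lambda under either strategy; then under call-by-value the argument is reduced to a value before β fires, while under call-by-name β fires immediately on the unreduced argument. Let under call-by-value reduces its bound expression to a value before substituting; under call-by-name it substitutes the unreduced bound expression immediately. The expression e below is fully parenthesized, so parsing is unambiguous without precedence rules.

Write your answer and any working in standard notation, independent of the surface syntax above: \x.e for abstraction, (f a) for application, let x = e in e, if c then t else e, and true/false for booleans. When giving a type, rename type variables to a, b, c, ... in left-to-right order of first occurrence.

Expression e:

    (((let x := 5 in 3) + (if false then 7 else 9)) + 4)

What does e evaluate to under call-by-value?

Derivation:
step 0: (((let x = 5 in 3) + (if false then 7 else 9)) + 4)
step 1: [let@0.0] ((3 + (if false then 7 else 9)) + 4)
step 2: [if@0.1] ((3 + 9) + 4)
step 3: [delta@0] (12 + 4)
step 4: [delta@root] 16

Answer: 16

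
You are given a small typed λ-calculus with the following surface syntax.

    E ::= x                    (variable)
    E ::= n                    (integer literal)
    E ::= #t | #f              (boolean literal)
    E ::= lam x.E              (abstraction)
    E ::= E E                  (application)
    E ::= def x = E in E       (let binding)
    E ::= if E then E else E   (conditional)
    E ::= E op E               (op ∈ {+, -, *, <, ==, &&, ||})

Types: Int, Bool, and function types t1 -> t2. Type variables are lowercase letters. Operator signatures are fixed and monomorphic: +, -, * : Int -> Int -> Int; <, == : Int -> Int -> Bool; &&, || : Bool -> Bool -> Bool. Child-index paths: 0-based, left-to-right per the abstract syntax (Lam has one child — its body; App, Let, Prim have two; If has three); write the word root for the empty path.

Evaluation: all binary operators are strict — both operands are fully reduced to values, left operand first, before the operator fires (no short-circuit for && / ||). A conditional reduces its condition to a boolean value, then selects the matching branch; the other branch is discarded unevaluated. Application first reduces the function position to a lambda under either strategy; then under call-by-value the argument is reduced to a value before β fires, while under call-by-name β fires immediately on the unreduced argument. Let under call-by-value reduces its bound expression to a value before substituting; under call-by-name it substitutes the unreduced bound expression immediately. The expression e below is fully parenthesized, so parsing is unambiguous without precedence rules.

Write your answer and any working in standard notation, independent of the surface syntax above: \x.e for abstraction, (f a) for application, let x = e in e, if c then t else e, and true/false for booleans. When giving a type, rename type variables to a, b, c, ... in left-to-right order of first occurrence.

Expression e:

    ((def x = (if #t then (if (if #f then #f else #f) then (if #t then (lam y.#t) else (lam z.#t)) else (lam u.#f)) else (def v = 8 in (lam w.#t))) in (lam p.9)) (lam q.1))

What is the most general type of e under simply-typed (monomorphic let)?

Derivation:
  unify Bool ~ Bool
  unify Bool ~ Bool
  unify Bool ~ Bool
  unify Bool ~ Bool
  unify Bool ~ Bool
\y._ : a -> Bool
\z._ : b -> Bool
  unify a -> Bool ~ b -> Bool
  unify a ~ b
  unify Bool ~ Bool
\u._ : c -> Bool
  unify b -> Bool ~ c -> Bool
  unify b ~ c
  unify Bool ~ Bool
let v : Int
\w._ : d -> Bool
  unify c -> Bool ~ d -> Bool
  unify c ~ d
  unify Bool ~ Bool
let x : d -> Bool
\p._ : e -> Int
\q._ : f -> Int
  unify e -> Int ~ (f -> Int) -> g
  unify e ~ f -> Int
  unify Int ~ g
_ _ : Int

Answer: Int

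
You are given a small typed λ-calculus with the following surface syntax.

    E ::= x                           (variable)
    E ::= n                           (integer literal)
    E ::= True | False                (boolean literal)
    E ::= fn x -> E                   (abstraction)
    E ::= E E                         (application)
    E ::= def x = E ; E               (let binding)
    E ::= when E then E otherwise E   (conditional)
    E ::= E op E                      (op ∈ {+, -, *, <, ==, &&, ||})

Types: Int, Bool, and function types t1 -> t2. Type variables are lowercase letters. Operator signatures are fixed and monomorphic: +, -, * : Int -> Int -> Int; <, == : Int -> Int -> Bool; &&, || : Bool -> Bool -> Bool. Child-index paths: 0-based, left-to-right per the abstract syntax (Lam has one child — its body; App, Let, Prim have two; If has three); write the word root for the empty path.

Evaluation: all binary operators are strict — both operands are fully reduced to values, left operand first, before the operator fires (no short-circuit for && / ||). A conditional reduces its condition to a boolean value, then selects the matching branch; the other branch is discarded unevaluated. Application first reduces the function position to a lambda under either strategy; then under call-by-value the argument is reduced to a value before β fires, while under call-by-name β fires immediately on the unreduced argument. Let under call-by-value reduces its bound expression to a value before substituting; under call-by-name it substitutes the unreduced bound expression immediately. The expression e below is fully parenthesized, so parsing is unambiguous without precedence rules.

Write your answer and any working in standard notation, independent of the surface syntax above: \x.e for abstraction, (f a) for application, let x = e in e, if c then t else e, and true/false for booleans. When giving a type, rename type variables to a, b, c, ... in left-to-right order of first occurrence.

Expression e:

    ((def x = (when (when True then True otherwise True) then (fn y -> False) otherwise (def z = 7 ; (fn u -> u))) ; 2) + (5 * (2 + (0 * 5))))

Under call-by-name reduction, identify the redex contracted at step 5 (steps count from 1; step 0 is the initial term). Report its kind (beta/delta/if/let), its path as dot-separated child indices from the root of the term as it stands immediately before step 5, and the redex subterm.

Answer: delta at root : (2 + 10)

Working:
step 0: ((let x = (if (if true then true else true) then (\y.false) else (let z = 7 in (\u.u))) in 2) + (5 * (2 + (0 * 5))))
step 1: [let@0] (2 + (5 * (2 + (0 * 5))))
step 2: [delta@1.1.1] (2 + (5 * (2 + 0)))
step 3: [delta@1.1] (2 + (5 * 2))
step 4: [delta@1] (2 + 10)
step 5: [delta@root] 12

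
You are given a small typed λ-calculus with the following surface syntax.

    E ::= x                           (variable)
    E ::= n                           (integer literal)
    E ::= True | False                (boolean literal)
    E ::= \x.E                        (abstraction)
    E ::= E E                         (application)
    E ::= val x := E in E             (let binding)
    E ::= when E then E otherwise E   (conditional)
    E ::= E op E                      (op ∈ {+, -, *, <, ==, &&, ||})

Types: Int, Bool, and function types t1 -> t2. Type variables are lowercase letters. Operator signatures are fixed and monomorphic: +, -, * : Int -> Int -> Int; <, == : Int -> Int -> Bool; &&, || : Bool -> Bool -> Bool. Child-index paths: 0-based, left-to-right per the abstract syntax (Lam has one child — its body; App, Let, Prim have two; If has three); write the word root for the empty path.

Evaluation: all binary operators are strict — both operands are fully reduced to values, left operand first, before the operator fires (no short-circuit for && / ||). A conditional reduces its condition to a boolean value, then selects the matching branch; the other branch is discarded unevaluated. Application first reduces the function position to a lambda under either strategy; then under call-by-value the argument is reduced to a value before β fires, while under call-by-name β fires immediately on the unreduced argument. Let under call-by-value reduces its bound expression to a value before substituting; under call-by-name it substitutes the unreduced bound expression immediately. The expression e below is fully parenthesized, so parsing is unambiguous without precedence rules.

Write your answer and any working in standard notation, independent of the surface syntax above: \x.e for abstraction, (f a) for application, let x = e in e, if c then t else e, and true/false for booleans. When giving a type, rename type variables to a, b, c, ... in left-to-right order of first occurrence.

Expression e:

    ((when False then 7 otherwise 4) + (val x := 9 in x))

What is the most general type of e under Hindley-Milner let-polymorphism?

Answer: Int

Derivation:
  unify Bool ~ Bool
  unify Int ~ Int
  unify Int ~ Int
let x : Int
x : Int
  unify Int ~ Int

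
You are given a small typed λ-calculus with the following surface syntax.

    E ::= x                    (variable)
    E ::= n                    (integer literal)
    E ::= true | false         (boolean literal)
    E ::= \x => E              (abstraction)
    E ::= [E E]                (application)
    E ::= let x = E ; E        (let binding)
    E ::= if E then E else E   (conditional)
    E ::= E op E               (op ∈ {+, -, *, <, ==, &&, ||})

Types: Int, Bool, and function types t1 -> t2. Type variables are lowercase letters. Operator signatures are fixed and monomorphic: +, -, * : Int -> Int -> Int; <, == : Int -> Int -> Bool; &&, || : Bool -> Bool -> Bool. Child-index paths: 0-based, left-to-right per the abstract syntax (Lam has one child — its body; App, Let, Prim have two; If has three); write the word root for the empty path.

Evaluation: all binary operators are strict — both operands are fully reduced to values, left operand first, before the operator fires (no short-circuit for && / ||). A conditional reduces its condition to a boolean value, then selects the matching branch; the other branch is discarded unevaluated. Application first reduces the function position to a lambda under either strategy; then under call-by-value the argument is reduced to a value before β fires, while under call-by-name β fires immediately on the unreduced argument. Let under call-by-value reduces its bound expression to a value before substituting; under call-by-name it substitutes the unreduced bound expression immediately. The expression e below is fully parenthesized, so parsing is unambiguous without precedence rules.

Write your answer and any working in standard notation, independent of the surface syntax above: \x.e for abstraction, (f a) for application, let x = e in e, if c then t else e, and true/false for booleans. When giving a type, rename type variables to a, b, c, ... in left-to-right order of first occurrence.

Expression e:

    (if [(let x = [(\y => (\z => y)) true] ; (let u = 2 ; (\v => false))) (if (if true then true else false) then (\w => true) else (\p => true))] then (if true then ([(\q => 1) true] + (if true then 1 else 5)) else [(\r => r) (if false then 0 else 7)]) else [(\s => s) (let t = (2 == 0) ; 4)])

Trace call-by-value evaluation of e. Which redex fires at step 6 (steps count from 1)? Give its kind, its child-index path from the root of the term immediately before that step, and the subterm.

Trace:
step 0: (if ((let x = ((\y.(\z.y)) true) in (let u = 2 in (\v.false))) (if (if true then true else false) then (\w.true) else (\p.true))) then (if true then (((\q.1) true) + (if true then 1 else 5)) else ((\r.r) (if false then 0 else 7))) else ((\s.s) (let t = (2 == 0) in 4)))
step 1: [beta@0.0.0] (if ((let x = (\z.true) in (let u = 2 in (\v.false))) (if (if true then true else false) then (\w.true) else (\p.true))) then (if true then (((\q.1) true) + (if true then 1 else 5)) else ((\r.r) (if false then 0 else 7))) else ((\s.s) (let t = (2 == 0) in 4)))
step 2: [let@0.0] (if ((let u = 2 in (\v.false)) (if (if true then true else false) then (\w.true) else (\p.true))) then (if true then (((\q.1) true) + (if true then 1 else 5)) else ((\r.r) (if false then 0 else 7))) else ((\s.s) (let t = (2 == 0) in 4)))
step 3: [let@0.0] (if ((\v.false) (if (if true then true else false) then (\w.true) else (\p.true))) then (if true then (((\q.1) true) + (if true then 1 else 5)) else ((\r.r) (if false then 0 else 7))) else ((\s.s) (let t = (2 == 0) in 4)))
step 4: [if@0.1.0] (if ((\v.false) (if true then (\w.true) else (\p.true))) then (if true then (((\q.1) true) + (if true then 1 else 5)) else ((\r.r) (if false then 0 else 7))) else ((\s.s) (let t = (2 == 0) in 4)))
step 5: [if@0.1] (if ((\v.false) (\w.true)) then (if true then (((\q.1) true) + (if true then 1 else 5)) else ((\r.r) (if false then 0 else 7))) else ((\s.s) (let t = (2 == 0) in 4)))
step 6: [beta@0] (if false then (if true then (((\q.1) true) + (if true then 1 else 5)) else ((\r.r) (if false then 0 else 7))) else ((\s.s) (let t = (2 == 0) in 4)))

Answer: beta at 0 : ((\v.false) (\w.true))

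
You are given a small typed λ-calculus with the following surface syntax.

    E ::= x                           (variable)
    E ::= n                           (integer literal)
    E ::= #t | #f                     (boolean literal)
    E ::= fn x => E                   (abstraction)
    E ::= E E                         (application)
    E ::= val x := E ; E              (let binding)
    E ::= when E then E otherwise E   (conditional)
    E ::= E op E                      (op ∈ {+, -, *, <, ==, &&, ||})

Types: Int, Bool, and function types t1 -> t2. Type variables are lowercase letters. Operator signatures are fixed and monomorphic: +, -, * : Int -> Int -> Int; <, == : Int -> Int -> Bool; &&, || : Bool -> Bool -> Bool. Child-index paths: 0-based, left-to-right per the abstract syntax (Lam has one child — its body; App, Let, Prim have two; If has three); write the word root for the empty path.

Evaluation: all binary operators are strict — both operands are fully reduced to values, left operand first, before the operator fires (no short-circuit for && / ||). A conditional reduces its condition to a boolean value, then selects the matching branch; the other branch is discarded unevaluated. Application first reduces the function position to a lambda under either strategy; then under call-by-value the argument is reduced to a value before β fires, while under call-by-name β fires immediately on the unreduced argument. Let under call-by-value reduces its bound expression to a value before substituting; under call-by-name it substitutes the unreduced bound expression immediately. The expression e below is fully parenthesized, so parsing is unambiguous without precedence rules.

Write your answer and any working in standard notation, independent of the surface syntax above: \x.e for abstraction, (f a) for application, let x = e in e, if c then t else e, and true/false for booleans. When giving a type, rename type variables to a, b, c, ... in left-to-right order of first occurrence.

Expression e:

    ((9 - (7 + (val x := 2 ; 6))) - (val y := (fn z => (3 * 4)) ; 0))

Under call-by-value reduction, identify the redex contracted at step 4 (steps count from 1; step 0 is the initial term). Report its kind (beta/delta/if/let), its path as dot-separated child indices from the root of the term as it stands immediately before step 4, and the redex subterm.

Trace:
step 0: ((9 - (7 + (let x = 2 in 6))) - (let y = (\z.(3 * 4)) in 0))
step 1: [let@0.1.1] ((9 - (7 + 6)) - (let y = (\z.(3 * 4)) in 0))
step 2: [delta@0.1] ((9 - 13) - (let y = (\z.(3 * 4)) in 0))
step 3: [delta@0] (-4 - (let y = (\z.(3 * 4)) in 0))
step 4: [let@1] (-4 - 0)

Answer: let at 1 : (let y = (\z.(3 * 4)) in 0)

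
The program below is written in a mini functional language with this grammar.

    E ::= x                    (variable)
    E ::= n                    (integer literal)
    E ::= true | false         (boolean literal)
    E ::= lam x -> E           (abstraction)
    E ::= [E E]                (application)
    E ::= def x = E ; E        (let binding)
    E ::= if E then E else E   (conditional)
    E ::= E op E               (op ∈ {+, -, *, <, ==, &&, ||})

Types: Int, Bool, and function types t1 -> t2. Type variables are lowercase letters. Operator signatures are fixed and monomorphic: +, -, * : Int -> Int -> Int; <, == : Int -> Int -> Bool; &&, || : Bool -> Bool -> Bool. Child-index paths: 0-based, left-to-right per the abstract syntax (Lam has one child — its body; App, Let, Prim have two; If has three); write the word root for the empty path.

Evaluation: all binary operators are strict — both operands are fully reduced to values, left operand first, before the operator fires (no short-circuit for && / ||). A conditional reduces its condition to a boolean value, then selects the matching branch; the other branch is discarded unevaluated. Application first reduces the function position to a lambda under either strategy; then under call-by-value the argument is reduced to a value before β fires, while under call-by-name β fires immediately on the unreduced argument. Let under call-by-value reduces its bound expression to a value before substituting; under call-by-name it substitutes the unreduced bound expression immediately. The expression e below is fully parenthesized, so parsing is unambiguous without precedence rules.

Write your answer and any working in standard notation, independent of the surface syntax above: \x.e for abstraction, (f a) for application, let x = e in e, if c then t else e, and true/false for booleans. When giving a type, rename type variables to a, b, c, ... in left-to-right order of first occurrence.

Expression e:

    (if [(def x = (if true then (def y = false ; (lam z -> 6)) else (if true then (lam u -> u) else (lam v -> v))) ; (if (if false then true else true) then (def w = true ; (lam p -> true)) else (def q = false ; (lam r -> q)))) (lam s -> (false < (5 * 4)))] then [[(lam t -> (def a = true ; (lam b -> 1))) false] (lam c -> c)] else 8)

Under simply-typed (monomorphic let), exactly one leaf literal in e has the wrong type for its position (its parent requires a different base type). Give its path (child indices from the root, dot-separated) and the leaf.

Working:
  unify Bool ~ Bool
let y : Bool
\z._ : a -> Int
  unify Bool ~ Bool
u : b
\u._ : b -> b
v : c
\v._ : c -> c
  unify b -> b ~ c -> c
  unify b ~ c
  unify c ~ c
  unify a -> Int ~ c -> c
  unify a ~ c
  unify Int ~ c
let x : Int -> Int
  unify Bool ~ Bool
  unify Bool ~ Bool
  unify Bool ~ Bool
let w : Bool
\p._ : d -> Bool
let q : Bool
q : Bool
\r._ : e -> Bool
  unify d -> Bool ~ e -> Bool
  unify d ~ e
  unify Bool ~ Bool
  unify Bool ~ Int
  FAIL: mismatch Bool ~ Int

Answer: 0.1.0.0 : false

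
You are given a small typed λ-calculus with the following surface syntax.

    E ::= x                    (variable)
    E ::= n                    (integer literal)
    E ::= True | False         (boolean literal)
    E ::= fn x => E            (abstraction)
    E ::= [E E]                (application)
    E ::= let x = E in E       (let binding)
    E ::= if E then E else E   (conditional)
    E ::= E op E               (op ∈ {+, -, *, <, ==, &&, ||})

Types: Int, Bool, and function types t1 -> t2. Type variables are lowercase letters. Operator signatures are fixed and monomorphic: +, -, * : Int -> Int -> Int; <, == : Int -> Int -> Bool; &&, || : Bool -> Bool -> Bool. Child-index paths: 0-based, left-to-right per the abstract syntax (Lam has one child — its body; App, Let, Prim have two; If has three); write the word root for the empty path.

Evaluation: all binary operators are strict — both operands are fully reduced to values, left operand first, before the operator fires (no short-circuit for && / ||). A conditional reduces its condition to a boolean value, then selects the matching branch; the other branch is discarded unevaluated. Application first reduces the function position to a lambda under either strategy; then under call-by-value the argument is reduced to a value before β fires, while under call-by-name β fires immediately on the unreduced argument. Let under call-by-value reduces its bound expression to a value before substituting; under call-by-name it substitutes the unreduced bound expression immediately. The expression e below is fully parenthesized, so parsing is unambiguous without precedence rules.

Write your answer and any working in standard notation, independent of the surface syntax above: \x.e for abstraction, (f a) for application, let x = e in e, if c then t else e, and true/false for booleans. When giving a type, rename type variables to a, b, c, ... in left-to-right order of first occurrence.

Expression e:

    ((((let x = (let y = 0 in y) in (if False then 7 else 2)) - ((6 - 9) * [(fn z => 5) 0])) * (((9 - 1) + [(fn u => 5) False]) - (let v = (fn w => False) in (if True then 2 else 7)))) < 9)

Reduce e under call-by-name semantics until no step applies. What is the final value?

Answer: false

Derivation:
step 0: ((((let x = (let y = 0 in y) in (if false then 7 else 2)) - ((6 - 9) * ((\z.5) 0))) * (((9 - 1) + ((\u.5) false)) - (let v = (\w.false) in (if true then 2 else 7)))) < 9)
step 1: [let@0.0.0] ((((if false then 7 else 2) - ((6 - 9) * ((\z.5) 0))) * (((9 - 1) + ((\u.5) false)) - (let v = (\w.false) in (if true then 2 else 7)))) < 9)
step 2: [if@0.0.0] (((2 - ((6 - 9) * ((\z.5) 0))) * (((9 - 1) + ((\u.5) false)) - (let v = (\w.false) in (if true then 2 else 7)))) < 9)
step 3: [delta@0.0.1.0] (((2 - (-3 * ((\z.5) 0))) * (((9 - 1) + ((\u.5) false)) - (let v = (\w.false) in (if true then 2 else 7)))) < 9)
step 4: [beta@0.0.1.1] (((2 - (-3 * 5)) * (((9 - 1) + ((\u.5) false)) - (let v = (\w.false) in (if true then 2 else 7)))) < 9)
step 5: [delta@0.0.1] (((2 - -15) * (((9 - 1) + ((\u.5) false)) - (let v = (\w.false) in (if true then 2 else 7)))) < 9)
step 6: [delta@0.0] ((17 * (((9 - 1) + ((\u.5) false)) - (let v = (\w.false) in (if true then 2 else 7)))) < 9)
step 7: [delta@0.1.0.0] ((17 * ((8 + ((\u.5) false)) - (let v = (\w.false) in (if true then 2 else 7)))) < 9)
step 8: [beta@0.1.0.1] ((17 * ((8 + 5) - (let v = (\w.false) in (if true then 2 else 7)))) < 9)
step 9: [delta@0.1.0] ((17 * (13 - (let v = (\w.false) in (if true then 2 else 7)))) < 9)
step 10: [let@0.1.1] ((17 * (13 - (if true then 2 else 7))) < 9)
step 11: [if@0.1.1] ((17 * (13 - 2)) < 9)
step 12: [delta@0.1] ((17 * 11) < 9)
step 13: [delta@0] (187 < 9)
step 14: [delta@root] false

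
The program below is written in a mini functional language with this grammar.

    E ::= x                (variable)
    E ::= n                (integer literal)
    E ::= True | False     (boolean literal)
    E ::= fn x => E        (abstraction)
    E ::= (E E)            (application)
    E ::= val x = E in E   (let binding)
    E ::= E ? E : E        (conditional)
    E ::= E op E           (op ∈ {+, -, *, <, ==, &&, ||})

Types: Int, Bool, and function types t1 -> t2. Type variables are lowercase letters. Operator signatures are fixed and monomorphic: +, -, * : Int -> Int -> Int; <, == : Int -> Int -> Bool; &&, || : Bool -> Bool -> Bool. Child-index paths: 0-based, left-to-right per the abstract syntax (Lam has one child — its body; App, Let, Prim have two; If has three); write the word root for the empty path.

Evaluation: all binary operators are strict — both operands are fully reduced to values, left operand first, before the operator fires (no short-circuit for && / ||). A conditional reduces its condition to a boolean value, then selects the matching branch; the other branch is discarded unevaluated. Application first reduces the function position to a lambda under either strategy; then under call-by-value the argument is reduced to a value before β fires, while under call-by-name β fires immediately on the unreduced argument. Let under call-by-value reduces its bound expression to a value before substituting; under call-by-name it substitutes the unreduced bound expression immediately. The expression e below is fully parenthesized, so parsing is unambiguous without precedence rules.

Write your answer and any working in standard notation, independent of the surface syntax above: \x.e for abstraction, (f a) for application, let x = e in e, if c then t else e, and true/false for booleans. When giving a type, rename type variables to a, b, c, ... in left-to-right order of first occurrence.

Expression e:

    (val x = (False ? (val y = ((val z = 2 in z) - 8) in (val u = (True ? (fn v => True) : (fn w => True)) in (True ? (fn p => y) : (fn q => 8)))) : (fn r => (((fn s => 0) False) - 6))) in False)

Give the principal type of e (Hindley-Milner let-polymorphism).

Working:
  unify Bool ~ Bool
let z : Int
z : Int
  unify Int ~ Int
  unify Int ~ Int
let y : Int
  unify Bool ~ Bool
\v._ : a -> Bool
\w._ : b -> Bool
  unify a -> Bool ~ b -> Bool
  unify a ~ b
  unify Bool ~ Bool
let u : forall. b -> Bool
  unify Bool ~ Bool
y : Int
\p._ : c -> Int
\q._ : d -> Int
  unify c -> Int ~ d -> Int
  unify c ~ d
  unify Int ~ Int
\s._ : f -> Int
  unify f -> Int ~ Bool -> g
  unify f ~ Bool
  unify Int ~ g
_ _ : Int
  unify Int ~ Int
  unify Int ~ Int
\r._ : e -> Int
  unify d -> Int ~ e -> Int
  unify d ~ e
  unify Int ~ Int
let x : forall. e -> Int

Answer: Bool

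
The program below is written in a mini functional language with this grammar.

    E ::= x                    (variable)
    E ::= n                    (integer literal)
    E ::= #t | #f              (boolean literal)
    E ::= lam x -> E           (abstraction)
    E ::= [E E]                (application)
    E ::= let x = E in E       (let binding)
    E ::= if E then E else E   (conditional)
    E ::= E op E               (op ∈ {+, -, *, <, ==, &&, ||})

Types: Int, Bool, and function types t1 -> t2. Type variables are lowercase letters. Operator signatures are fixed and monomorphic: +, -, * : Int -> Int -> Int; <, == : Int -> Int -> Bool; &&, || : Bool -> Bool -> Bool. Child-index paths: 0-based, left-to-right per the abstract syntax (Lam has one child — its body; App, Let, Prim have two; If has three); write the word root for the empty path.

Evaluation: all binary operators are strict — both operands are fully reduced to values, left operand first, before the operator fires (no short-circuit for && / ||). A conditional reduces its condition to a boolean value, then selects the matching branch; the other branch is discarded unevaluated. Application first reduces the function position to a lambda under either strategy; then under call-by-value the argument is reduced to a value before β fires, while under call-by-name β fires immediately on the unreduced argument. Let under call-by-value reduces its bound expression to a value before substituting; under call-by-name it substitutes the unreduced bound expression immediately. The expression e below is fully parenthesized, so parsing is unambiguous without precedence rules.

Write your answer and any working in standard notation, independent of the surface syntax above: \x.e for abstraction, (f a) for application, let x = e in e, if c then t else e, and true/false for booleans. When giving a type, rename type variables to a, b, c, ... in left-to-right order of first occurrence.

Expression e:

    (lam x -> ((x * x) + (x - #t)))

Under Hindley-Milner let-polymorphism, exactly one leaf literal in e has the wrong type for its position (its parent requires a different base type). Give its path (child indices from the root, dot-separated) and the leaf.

Working:
x : a
  unify a ~ Int
x : Int
  unify Int ~ Int
  unify Int ~ Int
x : Int
  unify Int ~ Int
  unify Bool ~ Int
  FAIL: mismatch Bool ~ Int

Answer: 0.1.1 : true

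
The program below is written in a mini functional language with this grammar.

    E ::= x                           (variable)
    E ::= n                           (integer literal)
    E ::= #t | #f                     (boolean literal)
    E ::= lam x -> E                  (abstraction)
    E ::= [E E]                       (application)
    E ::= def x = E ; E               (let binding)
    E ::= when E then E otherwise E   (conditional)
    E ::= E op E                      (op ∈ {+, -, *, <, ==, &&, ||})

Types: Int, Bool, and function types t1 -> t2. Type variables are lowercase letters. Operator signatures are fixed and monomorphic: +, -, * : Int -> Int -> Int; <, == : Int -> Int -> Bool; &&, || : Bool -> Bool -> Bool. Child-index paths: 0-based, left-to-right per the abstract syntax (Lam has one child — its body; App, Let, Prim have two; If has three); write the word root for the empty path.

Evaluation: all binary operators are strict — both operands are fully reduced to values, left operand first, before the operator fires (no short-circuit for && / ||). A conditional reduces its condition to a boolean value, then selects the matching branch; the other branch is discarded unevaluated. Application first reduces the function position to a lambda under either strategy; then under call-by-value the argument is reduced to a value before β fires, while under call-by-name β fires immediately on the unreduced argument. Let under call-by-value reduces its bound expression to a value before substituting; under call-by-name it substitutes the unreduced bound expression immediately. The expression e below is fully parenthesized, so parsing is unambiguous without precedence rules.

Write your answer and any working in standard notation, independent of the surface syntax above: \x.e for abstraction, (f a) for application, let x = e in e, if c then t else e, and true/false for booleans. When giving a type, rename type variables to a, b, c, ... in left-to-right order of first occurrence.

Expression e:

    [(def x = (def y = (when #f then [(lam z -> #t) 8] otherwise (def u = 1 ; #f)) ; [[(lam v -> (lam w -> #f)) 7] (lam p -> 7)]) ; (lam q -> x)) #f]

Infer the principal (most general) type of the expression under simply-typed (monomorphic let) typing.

Trace:
  unify Bool ~ Bool
\z._ : a -> Bool
  unify a -> Bool ~ Int -> b
  unify a ~ Int
  unify Bool ~ b
_ _ : Bool
let u : Int
  unify Bool ~ Bool
let y : Bool
\w._ : d -> Bool
\v._ : c -> d -> Bool
  unify c -> d -> Bool ~ Int -> e
  unify c ~ Int
  unify d -> Bool ~ e
_ _ : d -> Bool
\p._ : f -> Int
  unify d -> Bool ~ (f -> Int) -> g
  unify d ~ f -> Int
  unify Bool ~ g
_ _ : Bool
let x : Bool
x : Bool
\q._ : h -> Bool
  unify h -> Bool ~ Bool -> i
  unify h ~ Bool
  unify Bool ~ i
_ _ : Bool

Answer: Bool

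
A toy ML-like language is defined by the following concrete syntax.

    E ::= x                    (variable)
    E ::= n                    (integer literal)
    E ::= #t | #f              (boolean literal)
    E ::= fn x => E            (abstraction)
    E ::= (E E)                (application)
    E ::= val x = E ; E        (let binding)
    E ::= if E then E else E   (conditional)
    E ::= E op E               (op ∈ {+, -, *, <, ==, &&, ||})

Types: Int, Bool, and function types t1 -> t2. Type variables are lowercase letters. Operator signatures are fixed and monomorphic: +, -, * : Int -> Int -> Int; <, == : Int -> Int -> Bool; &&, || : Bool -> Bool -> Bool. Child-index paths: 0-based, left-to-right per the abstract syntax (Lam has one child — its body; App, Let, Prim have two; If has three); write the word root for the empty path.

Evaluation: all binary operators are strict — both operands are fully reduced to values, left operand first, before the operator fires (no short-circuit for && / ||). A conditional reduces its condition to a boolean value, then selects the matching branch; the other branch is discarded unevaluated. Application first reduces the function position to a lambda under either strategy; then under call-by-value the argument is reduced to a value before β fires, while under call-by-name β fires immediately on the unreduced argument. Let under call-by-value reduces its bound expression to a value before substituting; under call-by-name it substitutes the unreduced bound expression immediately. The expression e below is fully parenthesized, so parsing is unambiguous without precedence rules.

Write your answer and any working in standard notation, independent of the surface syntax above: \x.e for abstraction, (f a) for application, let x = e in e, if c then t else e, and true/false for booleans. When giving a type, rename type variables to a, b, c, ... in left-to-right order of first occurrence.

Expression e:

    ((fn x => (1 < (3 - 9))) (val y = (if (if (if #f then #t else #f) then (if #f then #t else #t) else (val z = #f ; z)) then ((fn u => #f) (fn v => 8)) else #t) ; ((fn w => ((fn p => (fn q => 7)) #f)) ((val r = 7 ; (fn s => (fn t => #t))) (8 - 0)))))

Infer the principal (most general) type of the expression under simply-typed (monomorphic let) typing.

Answer: Bool

Trace:
  unify Int ~ Int
  unify Int ~ Int
  unify Int ~ Int
  unify Int ~ Int
\x._ : a -> Bool
  unify Bool ~ Bool
  unify Bool ~ Bool
  unify Bool ~ Bool
  unify Bool ~ Bool
  unify Bool ~ Bool
let z : Bool
z : Bool
  unify Bool ~ Bool
  unify Bool ~ Bool
\u._ : b -> Bool
\v._ : c -> Int
  unify b -> Bool ~ (c -> Int) -> d
  unify b ~ c -> Int
  unify Bool ~ d
_ _ : Bool
  unify Bool ~ Bool
let y : Bool
\q._ : g -> Int
\p._ : f -> g -> Int
  unify f -> g -> Int ~ Bool -> h
  unify f ~ Bool
  unify g -> Int ~ h
_ _ : g -> Int
\w._ : e -> g -> Int
let r : Int
\t._ : j -> Bool
\s._ : i -> j -> Bool
  unify Int ~ Int
  unify Int ~ Int
  unify i -> j -> Bool ~ Int -> k
  unify i ~ Int
  unify j -> Bool ~ k
_ _ : j -> Bool
  unify e -> g -> Int ~ (j -> Bool) -> l
  unify e ~ j -> Bool
  unify g -> Int ~ l
_ _ : g -> Int
  unify a -> Bool ~ (g -> Int) -> m
  unify a ~ g -> Int
  unify Bool ~ m
_ _ : Bool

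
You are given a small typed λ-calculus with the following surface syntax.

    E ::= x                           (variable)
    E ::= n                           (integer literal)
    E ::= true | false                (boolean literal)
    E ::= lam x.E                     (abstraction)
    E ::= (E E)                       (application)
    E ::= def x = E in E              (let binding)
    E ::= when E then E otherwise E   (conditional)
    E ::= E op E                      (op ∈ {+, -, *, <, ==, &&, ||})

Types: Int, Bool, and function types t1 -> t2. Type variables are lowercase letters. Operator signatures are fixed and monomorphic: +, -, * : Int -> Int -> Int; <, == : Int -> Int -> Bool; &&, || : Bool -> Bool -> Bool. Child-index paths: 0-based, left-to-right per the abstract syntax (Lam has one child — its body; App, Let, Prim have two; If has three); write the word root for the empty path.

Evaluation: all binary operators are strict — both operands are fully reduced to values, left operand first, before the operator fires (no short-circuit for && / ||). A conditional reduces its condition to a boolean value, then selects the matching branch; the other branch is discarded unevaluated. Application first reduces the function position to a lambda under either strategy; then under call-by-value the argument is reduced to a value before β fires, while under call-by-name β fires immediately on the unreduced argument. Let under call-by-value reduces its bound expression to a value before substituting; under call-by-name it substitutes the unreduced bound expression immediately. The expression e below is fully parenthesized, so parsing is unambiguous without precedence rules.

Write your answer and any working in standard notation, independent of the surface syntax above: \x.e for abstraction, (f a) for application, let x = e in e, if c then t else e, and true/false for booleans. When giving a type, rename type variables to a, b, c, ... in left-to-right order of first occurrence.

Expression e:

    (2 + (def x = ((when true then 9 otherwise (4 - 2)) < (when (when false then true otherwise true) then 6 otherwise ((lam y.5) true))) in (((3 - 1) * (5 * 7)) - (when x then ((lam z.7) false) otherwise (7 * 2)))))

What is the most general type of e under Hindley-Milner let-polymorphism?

Answer: Int

Trace:
  unify Int ~ Int
  unify Bool ~ Bool
  unify Int ~ Int
  unify Int ~ Int
  unify Int ~ Int
  unify Int ~ Int
  unify Bool ~ Bool
  unify Bool ~ Bool
  unify Bool ~ Bool
\y._ : a -> Int
  unify a -> Int ~ Bool -> b
  unify a ~ Bool
  unify Int ~ b
_ _ : Int
  unify Int ~ Int
  unify Int ~ Int
let x : Bool
  unify Int ~ Int
  unify Int ~ Int
  unify Int ~ Int
  unify Int ~ Int
  unify Int ~ Int
  unify Int ~ Int
  unify Int ~ Int
x : Bool
  unify Bool ~ Bool
\z._ : c -> Int
  unify c -> Int ~ Bool -> d
  unify c ~ Bool
  unify Int ~ d
_ _ : Int
  unify Int ~ Int
  unify Int ~ Int
  unify Int ~ Int
  unify Int ~ Int
  unify Int ~ Int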